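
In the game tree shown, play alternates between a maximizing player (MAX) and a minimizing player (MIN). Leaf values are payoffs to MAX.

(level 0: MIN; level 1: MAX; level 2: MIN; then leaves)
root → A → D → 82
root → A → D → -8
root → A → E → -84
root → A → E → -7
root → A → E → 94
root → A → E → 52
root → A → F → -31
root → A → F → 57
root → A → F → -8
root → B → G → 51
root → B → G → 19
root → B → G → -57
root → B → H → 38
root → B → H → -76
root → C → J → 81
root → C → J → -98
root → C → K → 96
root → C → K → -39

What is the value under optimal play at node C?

-39

J (MIN): min(81, -98) = -98
K (MIN): min(96, -39) = -39
C (MAX): max(-98, -39) = -39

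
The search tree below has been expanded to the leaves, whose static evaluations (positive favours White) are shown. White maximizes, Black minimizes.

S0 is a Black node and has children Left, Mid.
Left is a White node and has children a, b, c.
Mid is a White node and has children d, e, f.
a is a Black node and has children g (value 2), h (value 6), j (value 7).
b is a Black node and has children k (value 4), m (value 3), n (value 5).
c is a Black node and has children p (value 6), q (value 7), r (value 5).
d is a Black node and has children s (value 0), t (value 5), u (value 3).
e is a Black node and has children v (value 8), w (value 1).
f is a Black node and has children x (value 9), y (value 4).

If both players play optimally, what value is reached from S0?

4

a (Black): min(2, 6, 7) = 2
b (Black): min(4, 3, 5) = 3
c (Black): min(6, 7, 5) = 5
Left (White): max(2, 3, 5) = 5
d (Black): min(0, 5, 3) = 0
e (Black): min(8, 1) = 1
f (Black): min(9, 4) = 4
Mid (White): max(0, 1, 4) = 4
S0 (Black): min(5, 4) = 4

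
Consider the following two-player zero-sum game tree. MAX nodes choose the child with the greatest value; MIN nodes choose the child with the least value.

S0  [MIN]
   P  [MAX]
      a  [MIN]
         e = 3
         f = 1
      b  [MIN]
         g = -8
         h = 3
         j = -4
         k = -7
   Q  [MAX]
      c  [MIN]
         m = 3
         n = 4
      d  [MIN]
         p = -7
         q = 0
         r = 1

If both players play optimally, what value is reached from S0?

a (MIN): min(3, 1) = 1
b (MIN): min(-8, 3, -4, -7) = -8
P (MAX): max(1, -8) = 1
c (MIN): min(3, 4) = 3
d (MIN): min(-7, 0, 1) = -7
Q (MAX): max(3, -7) = 3
S0 (MIN): min(1, 3) = 1

1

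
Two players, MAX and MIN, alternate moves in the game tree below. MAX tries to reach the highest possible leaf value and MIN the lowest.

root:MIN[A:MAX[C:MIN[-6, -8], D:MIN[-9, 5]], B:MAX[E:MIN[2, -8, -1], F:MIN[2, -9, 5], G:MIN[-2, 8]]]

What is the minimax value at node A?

C (MIN): min(-6, -8) = -8
D (MIN): min(-9, 5) = -9
A (MAX): max(-8, -9) = -8

-8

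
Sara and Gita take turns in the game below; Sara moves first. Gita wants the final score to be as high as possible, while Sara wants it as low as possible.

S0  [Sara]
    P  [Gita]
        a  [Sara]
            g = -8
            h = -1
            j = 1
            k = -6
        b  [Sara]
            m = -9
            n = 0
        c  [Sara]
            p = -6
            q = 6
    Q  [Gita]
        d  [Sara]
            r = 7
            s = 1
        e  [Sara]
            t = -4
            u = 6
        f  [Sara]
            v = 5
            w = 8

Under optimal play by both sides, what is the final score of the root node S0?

-6

a (Sara): min(-8, -1, 1, -6) = -8
b (Sara): min(-9, 0) = -9
c (Sara): min(-6, 6) = -6
P (Gita): max(-8, -9, -6) = -6
d (Sara): min(7, 1) = 1
e (Sara): min(-4, 6) = -4
f (Sara): min(5, 8) = 5
Q (Gita): max(1, -4, 5) = 5
S0 (Sara): min(-6, 5) = -6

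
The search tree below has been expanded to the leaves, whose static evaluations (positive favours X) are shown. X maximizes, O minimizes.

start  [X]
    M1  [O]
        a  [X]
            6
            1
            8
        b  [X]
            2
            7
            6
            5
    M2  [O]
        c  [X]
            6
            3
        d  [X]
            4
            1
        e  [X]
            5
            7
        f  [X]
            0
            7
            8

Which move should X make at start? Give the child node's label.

M1

a (X): max(6, 1, 8) = 8
b (X): max(2, 7, 6, 5) = 7
M1 (O): min(8, 7) = 7
c (X): max(6, 3) = 6
d (X): max(4, 1) = 4
e (X): max(5, 7) = 7
f (X): max(0, 7, 8) = 8
M2 (O): min(6, 4, 7, 8) = 4
start (X): max(7, 4) = 7
X at start wants the highest of {M1=7, M2=4}, so chooses M1.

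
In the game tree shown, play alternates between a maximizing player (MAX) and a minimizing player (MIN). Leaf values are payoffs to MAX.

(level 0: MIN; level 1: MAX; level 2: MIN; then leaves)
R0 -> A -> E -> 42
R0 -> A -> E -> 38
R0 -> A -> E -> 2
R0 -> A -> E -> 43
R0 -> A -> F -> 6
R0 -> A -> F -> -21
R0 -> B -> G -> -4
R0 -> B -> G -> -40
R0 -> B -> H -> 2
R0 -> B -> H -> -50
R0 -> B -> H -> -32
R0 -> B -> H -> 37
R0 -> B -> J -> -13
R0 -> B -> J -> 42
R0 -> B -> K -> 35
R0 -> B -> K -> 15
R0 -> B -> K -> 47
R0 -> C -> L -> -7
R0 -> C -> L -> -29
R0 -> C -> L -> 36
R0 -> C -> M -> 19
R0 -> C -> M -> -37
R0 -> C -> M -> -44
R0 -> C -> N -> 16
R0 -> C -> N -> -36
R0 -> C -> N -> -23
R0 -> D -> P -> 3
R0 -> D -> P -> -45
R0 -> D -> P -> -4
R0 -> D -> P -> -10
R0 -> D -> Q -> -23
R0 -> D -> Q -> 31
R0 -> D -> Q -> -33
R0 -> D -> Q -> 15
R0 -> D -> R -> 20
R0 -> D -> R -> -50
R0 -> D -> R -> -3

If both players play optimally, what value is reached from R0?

-33

E (MIN): min(42, 38, 2, 43) = 2
F (MIN): min(6, -21) = -21
A (MAX): max(2, -21) = 2
G (MIN): min(-4, -40) = -40
H (MIN): min(2, -50, -32, 37) = -50
J (MIN): min(-13, 42) = -13
K (MIN): min(35, 15, 47) = 15
B (MAX): max(-40, -50, -13, 15) = 15
L (MIN): min(-7, -29, 36) = -29
M (MIN): min(19, -37, -44) = -44
N (MIN): min(16, -36, -23) = -36
C (MAX): max(-29, -44, -36) = -29
P (MIN): min(3, -45, -4, -10) = -45
Q (MIN): min(-23, 31, -33, 15) = -33
R (MIN): min(20, -50, -3) = -50
D (MAX): max(-45, -33, -50) = -33
R0 (MIN): min(2, 15, -29, -33) = -33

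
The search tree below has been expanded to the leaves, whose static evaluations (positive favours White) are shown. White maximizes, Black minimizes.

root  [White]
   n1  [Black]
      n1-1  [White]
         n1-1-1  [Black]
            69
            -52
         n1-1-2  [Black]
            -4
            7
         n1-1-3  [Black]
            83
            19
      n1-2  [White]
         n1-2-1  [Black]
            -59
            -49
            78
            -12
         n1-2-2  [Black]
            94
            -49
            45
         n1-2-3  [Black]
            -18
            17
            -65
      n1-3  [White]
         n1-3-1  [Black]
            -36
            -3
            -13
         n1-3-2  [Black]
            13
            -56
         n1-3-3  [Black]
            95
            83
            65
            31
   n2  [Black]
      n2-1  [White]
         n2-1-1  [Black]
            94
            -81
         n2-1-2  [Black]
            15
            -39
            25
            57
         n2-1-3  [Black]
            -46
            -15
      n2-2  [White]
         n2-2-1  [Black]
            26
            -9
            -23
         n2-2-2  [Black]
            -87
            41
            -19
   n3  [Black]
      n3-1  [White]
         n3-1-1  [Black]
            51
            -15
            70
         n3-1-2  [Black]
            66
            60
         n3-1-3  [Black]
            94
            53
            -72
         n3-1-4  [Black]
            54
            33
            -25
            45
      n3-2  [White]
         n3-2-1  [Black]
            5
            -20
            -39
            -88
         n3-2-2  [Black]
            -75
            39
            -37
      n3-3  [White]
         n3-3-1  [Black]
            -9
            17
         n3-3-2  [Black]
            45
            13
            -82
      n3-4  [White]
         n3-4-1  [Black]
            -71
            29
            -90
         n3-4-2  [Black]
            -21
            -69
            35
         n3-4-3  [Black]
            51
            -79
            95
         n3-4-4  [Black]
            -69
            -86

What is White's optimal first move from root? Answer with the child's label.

n1-1-1 (Black): min(69, -52) = -52
n1-1-2 (Black): min(-4, 7) = -4
n1-1-3 (Black): min(83, 19) = 19
n1-1 (White): max(-52, -4, 19) = 19
n1-2-1 (Black): min(-59, -49, 78, -12) = -59
n1-2-2 (Black): min(94, -49, 45) = -49
n1-2-3 (Black): min(-18, 17, -65) = -65
n1-2 (White): max(-59, -49, -65) = -49
n1-3-1 (Black): min(-36, -3, -13) = -36
n1-3-2 (Black): min(13, -56) = -56
n1-3-3 (Black): min(95, 83, 65, 31) = 31
n1-3 (White): max(-36, -56, 31) = 31
n1 (Black): min(19, -49, 31) = -49
n2-1-1 (Black): min(94, -81) = -81
n2-1-2 (Black): min(15, -39, 25, 57) = -39
n2-1-3 (Black): min(-46, -15) = -46
n2-1 (White): max(-81, -39, -46) = -39
n2-2-1 (Black): min(26, -9, -23) = -23
n2-2-2 (Black): min(-87, 41, -19) = -87
n2-2 (White): max(-23, -87) = -23
n2 (Black): min(-39, -23) = -39
n3-1-1 (Black): min(51, -15, 70) = -15
n3-1-2 (Black): min(66, 60) = 60
n3-1-3 (Black): min(94, 53, -72) = -72
n3-1-4 (Black): min(54, 33, -25, 45) = -25
n3-1 (White): max(-15, 60, -72, -25) = 60
n3-2-1 (Black): min(5, -20, -39, -88) = -88
n3-2-2 (Black): min(-75, 39, -37) = -75
n3-2 (White): max(-88, -75) = -75
n3-3-1 (Black): min(-9, 17) = -9
n3-3-2 (Black): min(45, 13, -82) = -82
n3-3 (White): max(-9, -82) = -9
n3-4-1 (Black): min(-71, 29, -90) = -90
n3-4-2 (Black): min(-21, -69, 35) = -69
n3-4-3 (Black): min(51, -79, 95) = -79
n3-4-4 (Black): min(-69, -86) = -86
n3-4 (White): max(-90, -69, -79, -86) = -69
n3 (Black): min(60, -75, -9, -69) = -75
root (White): max(-49, -39, -75) = -39
White at root wants the highest of {n1=-49, n2=-39, n3=-75}, so chooses n2.

n2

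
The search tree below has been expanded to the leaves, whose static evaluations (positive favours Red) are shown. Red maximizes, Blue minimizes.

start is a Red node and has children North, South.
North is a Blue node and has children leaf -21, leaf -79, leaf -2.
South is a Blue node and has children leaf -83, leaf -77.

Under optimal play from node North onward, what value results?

-79

North (Blue): min(-21, -79, -2) = -79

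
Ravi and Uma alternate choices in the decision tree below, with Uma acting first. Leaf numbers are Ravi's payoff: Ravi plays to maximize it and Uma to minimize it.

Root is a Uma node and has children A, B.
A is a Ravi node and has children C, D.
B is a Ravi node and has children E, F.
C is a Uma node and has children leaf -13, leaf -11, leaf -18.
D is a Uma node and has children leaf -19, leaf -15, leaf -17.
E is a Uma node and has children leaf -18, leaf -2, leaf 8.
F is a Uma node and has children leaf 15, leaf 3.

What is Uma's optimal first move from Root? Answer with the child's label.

A

C (Uma): min(-13, -11, -18) = -18
D (Uma): min(-19, -15, -17) = -19
A (Ravi): max(-18, -19) = -18
E (Uma): min(-18, -2, 8) = -18
F (Uma): min(15, 3) = 3
B (Ravi): max(-18, 3) = 3
Root (Uma): min(-18, 3) = -18
Uma at Root wants the lowest of {A=-18, B=3}, so chooses A.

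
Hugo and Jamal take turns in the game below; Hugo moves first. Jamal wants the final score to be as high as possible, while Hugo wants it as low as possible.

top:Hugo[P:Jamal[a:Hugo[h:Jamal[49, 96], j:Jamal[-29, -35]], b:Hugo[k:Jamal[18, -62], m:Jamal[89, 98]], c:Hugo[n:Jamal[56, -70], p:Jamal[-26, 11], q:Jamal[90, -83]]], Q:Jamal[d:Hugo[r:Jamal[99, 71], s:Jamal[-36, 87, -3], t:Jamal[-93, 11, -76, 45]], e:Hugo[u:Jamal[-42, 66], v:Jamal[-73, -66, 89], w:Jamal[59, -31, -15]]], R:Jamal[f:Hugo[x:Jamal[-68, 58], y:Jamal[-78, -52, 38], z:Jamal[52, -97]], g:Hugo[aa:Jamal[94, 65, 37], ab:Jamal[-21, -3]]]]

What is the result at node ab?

ab (Jamal): max(-21, -3) = -3

-3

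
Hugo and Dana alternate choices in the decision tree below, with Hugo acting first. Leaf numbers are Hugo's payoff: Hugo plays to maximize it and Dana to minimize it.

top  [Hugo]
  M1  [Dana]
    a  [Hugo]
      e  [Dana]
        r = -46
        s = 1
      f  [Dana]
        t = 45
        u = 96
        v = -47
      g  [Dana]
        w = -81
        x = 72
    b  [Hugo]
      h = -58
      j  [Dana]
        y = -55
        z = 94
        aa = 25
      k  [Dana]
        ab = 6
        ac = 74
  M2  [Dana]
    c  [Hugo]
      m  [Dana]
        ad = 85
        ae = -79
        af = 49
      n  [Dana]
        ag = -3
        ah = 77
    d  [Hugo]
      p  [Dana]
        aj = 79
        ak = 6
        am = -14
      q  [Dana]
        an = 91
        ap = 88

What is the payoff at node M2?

m (Dana): min(85, -79, 49) = -79
n (Dana): min(-3, 77) = -3
c (Hugo): max(-79, -3) = -3
p (Dana): min(79, 6, -14) = -14
q (Dana): min(91, 88) = 88
d (Hugo): max(-14, 88) = 88
M2 (Dana): min(-3, 88) = -3

-3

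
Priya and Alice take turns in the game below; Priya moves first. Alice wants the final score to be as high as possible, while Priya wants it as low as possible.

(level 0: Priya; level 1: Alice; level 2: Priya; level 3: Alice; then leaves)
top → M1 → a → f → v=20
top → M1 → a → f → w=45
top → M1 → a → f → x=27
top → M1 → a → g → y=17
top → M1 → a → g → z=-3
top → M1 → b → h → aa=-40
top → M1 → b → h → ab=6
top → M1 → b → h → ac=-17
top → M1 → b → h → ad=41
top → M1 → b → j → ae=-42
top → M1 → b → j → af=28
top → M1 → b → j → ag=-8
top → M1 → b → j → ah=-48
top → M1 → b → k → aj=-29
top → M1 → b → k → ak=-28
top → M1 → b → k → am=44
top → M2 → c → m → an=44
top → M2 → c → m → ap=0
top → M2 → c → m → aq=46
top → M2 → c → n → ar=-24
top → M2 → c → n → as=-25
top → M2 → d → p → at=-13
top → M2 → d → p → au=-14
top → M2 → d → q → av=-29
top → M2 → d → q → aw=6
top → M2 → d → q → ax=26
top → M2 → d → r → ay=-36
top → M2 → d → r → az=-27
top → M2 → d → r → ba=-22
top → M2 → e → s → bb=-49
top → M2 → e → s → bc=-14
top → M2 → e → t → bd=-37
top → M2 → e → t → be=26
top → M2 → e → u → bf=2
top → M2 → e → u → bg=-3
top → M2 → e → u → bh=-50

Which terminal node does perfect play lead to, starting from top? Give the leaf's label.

f (Alice): max(20, 45, 27) = 45
g (Alice): max(17, -3) = 17
a (Priya): min(45, 17) = 17
h (Alice): max(-40, 6, -17, 41) = 41
j (Alice): max(-42, 28, -8, -48) = 28
k (Alice): max(-29, -28, 44) = 44
b (Priya): min(41, 28, 44) = 28
M1 (Alice): max(17, 28) = 28
m (Alice): max(44, 0, 46) = 46
n (Alice): max(-24, -25) = -24
c (Priya): min(46, -24) = -24
p (Alice): max(-13, -14) = -13
q (Alice): max(-29, 6, 26) = 26
r (Alice): max(-36, -27, -22) = -22
d (Priya): min(-13, 26, -22) = -22
s (Alice): max(-49, -14) = -14
t (Alice): max(-37, 26) = 26
u (Alice): max(2, -3, -50) = 2
e (Priya): min(-14, 26, 2) = -14
M2 (Alice): max(-24, -22, -14) = -14
top (Priya): min(28, -14) = -14
At top, Priya picks M2 (lowest: -14).
At M2, Alice picks e (highest: -14).
At e, Priya picks s (lowest: -14).
At s, Alice picks bc (highest: -14).
Terminal value -14.

bc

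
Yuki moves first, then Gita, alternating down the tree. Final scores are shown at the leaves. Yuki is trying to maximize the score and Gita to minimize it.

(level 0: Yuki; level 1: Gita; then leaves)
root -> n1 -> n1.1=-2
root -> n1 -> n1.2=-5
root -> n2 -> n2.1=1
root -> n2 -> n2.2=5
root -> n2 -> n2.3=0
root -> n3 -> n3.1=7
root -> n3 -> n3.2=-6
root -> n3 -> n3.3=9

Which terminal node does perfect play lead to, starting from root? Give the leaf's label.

n2.3

n1 (Gita): min(-2, -5) = -5
n2 (Gita): min(1, 5, 0) = 0
n3 (Gita): min(7, -6, 9) = -6
root (Yuki): max(-5, 0, -6) = 0
At root, Yuki picks n2 (highest: 0).
At n2, Gita picks n2.3 (lowest: 0).
Terminal value 0.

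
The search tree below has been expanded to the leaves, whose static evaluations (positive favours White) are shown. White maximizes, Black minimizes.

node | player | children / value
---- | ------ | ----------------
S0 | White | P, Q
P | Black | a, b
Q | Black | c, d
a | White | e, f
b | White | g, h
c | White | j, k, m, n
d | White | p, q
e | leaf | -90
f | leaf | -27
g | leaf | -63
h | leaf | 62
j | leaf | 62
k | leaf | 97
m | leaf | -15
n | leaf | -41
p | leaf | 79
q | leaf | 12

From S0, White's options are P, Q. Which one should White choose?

a (White): max(-90, -27) = -27
b (White): max(-63, 62) = 62
P (Black): min(-27, 62) = -27
c (White): max(62, 97, -15, -41) = 97
d (White): max(79, 12) = 79
Q (Black): min(97, 79) = 79
S0 (White): max(-27, 79) = 79
White at S0 wants the highest of {P=-27, Q=79}, so chooses Q.

Q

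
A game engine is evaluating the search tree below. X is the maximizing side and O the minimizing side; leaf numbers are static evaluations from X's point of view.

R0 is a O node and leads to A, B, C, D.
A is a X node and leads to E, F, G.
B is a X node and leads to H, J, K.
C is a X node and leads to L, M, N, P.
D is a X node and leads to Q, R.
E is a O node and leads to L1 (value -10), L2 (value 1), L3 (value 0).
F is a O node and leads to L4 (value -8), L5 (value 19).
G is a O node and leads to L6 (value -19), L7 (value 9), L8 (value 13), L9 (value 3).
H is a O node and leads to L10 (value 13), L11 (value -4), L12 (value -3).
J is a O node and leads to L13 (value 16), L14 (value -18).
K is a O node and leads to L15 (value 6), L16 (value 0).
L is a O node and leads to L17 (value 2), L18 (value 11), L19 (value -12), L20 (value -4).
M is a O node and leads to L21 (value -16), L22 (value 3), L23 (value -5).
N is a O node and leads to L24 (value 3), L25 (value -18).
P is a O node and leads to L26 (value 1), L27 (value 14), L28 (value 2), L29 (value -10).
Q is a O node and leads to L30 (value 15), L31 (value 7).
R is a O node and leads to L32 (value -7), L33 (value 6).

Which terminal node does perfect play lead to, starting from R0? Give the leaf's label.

L29

E (O): min(-10, 1, 0) = -10
F (O): min(-8, 19) = -8
G (O): min(-19, 9, 13, 3) = -19
A (X): max(-10, -8, -19) = -8
H (O): min(13, -4, -3) = -4
J (O): min(16, -18) = -18
K (O): min(6, 0) = 0
B (X): max(-4, -18, 0) = 0
L (O): min(2, 11, -12, -4) = -12
M (O): min(-16, 3, -5) = -16
N (O): min(3, -18) = -18
P (O): min(1, 14, 2, -10) = -10
C (X): max(-12, -16, -18, -10) = -10
Q (O): min(15, 7) = 7
R (O): min(-7, 6) = -7
D (X): max(7, -7) = 7
R0 (O): min(-8, 0, -10, 7) = -10
At R0, O picks C (lowest: -10).
At C, X picks P (highest: -10).
At P, O picks L29 (lowest: -10).
Terminal value -10.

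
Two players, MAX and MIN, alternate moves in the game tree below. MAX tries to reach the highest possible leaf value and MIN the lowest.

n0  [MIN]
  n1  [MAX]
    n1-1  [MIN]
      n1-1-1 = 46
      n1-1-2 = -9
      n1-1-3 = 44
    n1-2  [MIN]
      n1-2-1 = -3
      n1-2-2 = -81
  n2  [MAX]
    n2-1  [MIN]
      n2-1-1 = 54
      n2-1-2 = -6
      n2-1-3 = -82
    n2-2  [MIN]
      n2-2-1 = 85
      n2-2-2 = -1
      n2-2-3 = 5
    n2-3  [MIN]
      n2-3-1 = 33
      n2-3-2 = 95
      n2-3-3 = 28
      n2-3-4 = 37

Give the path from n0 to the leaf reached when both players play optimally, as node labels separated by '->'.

n0 -> n1 -> n1-1 -> n1-1-2

n1-1 (MIN): min(46, -9, 44) = -9
n1-2 (MIN): min(-3, -81) = -81
n1 (MAX): max(-9, -81) = -9
n2-1 (MIN): min(54, -6, -82) = -82
n2-2 (MIN): min(85, -1, 5) = -1
n2-3 (MIN): min(33, 95, 28, 37) = 28
n2 (MAX): max(-82, -1, 28) = 28
n0 (MIN): min(-9, 28) = -9
At n0, MIN picks n1 (lowest: -9).
At n1, MAX picks n1-1 (highest: -9).
At n1-1, MIN picks n1-1-2 (lowest: -9).
Terminal value -9.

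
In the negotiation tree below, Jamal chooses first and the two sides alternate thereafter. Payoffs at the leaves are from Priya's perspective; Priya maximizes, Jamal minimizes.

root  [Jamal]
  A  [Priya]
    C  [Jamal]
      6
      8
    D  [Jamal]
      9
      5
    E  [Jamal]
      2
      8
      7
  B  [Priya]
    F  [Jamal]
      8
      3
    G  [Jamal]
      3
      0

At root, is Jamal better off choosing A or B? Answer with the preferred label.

C (Jamal): min(6, 8) = 6
D (Jamal): min(9, 5) = 5
E (Jamal): min(2, 8, 7) = 2
A (Priya): max(6, 5, 2) = 6
F (Jamal): min(8, 3) = 3
G (Jamal): min(3, 0) = 0
B (Priya): max(3, 0) = 3
Jamal prefers the lower value; A=6, B=3. B is better since 3 < 6.

B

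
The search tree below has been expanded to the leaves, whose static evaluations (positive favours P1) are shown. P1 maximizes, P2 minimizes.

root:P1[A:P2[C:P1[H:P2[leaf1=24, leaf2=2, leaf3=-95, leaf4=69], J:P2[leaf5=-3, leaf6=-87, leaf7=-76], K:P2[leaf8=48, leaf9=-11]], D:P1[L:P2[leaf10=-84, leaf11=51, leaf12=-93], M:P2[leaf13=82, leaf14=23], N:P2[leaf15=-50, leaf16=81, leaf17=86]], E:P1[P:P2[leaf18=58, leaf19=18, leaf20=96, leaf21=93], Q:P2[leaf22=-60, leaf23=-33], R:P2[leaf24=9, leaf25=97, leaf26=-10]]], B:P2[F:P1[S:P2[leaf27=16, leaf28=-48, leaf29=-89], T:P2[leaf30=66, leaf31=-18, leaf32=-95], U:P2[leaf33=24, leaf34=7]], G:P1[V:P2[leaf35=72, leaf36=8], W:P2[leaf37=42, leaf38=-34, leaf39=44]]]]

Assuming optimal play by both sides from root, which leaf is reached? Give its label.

H (P2): min(24, 2, -95, 69) = -95
J (P2): min(-3, -87, -76) = -87
K (P2): min(48, -11) = -11
C (P1): max(-95, -87, -11) = -11
L (P2): min(-84, 51, -93) = -93
M (P2): min(82, 23) = 23
N (P2): min(-50, 81, 86) = -50
D (P1): max(-93, 23, -50) = 23
P (P2): min(58, 18, 96, 93) = 18
Q (P2): min(-60, -33) = -60
R (P2): min(9, 97, -10) = -10
E (P1): max(18, -60, -10) = 18
A (P2): min(-11, 23, 18) = -11
S (P2): min(16, -48, -89) = -89
T (P2): min(66, -18, -95) = -95
U (P2): min(24, 7) = 7
F (P1): max(-89, -95, 7) = 7
V (P2): min(72, 8) = 8
W (P2): min(42, -34, 44) = -34
G (P1): max(8, -34) = 8
B (P2): min(7, 8) = 7
root (P1): max(-11, 7) = 7
At root, P1 picks B (highest: 7).
At B, P2 picks F (lowest: 7).
At F, P1 picks U (highest: 7).
At U, P2 picks leaf34 (lowest: 7).
Terminal value 7.

leaf34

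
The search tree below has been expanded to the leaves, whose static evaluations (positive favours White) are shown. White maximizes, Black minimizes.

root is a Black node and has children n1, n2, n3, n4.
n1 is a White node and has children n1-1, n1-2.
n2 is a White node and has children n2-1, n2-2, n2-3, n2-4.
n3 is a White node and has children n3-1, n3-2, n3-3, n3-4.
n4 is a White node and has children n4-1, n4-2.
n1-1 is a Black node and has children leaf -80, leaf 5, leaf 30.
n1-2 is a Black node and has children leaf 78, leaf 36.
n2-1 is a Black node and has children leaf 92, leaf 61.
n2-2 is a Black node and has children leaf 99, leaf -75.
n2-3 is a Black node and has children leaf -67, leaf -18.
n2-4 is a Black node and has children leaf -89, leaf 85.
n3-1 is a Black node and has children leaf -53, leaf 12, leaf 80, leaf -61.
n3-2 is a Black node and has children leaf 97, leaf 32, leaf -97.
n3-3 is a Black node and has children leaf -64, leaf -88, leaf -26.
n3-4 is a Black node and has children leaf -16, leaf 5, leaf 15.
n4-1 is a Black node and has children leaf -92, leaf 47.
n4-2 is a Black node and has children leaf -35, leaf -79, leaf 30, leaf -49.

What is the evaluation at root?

-79

n1-1 (Black): min(-80, 5, 30) = -80
n1-2 (Black): min(78, 36) = 36
n1 (White): max(-80, 36) = 36
n2-1 (Black): min(92, 61) = 61
n2-2 (Black): min(99, -75) = -75
n2-3 (Black): min(-67, -18) = -67
n2-4 (Black): min(-89, 85) = -89
n2 (White): max(61, -75, -67, -89) = 61
n3-1 (Black): min(-53, 12, 80, -61) = -61
n3-2 (Black): min(97, 32, -97) = -97
n3-3 (Black): min(-64, -88, -26) = -88
n3-4 (Black): min(-16, 5, 15) = -16
n3 (White): max(-61, -97, -88, -16) = -16
n4-1 (Black): min(-92, 47) = -92
n4-2 (Black): min(-35, -79, 30, -49) = -79
n4 (White): max(-92, -79) = -79
root (Black): min(36, 61, -16, -79) = -79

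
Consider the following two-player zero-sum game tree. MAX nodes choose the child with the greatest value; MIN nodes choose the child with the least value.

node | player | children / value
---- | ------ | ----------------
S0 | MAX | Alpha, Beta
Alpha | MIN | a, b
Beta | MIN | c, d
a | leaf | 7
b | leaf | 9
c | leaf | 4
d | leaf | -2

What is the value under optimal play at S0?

Alpha (MIN): min(7, 9) = 7
Beta (MIN): min(4, -2) = -2
S0 (MAX): max(7, -2) = 7

7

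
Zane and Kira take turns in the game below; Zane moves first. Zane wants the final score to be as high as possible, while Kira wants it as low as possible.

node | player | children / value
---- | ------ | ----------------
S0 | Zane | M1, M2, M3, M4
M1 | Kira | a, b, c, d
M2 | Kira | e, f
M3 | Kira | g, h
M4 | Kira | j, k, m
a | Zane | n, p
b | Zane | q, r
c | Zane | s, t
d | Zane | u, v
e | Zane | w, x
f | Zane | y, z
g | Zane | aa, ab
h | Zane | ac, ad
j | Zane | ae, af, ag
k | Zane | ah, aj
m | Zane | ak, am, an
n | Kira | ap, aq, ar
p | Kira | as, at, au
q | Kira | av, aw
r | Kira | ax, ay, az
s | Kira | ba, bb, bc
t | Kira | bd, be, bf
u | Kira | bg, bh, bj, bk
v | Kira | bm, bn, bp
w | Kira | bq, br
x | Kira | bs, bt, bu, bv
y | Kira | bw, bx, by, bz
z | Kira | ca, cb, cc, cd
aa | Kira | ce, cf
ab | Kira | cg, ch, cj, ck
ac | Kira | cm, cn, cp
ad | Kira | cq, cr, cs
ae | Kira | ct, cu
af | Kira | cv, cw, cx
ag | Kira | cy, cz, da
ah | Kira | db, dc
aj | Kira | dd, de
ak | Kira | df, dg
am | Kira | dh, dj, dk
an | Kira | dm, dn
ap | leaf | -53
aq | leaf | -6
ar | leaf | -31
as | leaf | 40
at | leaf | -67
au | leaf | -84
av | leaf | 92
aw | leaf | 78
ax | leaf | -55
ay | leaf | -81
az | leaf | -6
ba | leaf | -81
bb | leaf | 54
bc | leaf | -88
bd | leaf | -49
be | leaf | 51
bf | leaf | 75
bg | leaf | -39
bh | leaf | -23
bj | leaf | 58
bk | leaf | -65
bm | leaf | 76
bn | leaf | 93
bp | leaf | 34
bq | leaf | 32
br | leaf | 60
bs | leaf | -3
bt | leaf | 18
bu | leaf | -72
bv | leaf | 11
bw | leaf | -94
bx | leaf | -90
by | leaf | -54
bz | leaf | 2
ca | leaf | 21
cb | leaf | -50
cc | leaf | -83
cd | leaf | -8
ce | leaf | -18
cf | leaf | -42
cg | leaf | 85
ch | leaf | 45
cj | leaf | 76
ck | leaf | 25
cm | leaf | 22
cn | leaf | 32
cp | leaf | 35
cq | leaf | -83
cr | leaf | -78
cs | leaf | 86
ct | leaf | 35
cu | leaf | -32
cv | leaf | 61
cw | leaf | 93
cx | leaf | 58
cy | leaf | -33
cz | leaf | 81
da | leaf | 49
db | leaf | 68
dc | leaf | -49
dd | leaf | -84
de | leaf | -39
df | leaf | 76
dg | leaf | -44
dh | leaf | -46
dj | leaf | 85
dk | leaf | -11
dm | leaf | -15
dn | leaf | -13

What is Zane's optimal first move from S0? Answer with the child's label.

n (Kira): min(-53, -6, -31) = -53
p (Kira): min(40, -67, -84) = -84
a (Zane): max(-53, -84) = -53
q (Kira): min(92, 78) = 78
r (Kira): min(-55, -81, -6) = -81
b (Zane): max(78, -81) = 78
s (Kira): min(-81, 54, -88) = -88
t (Kira): min(-49, 51, 75) = -49
c (Zane): max(-88, -49) = -49
u (Kira): min(-39, -23, 58, -65) = -65
v (Kira): min(76, 93, 34) = 34
d (Zane): max(-65, 34) = 34
M1 (Kira): min(-53, 78, -49, 34) = -53
w (Kira): min(32, 60) = 32
x (Kira): min(-3, 18, -72, 11) = -72
e (Zane): max(32, -72) = 32
y (Kira): min(-94, -90, -54, 2) = -94
z (Kira): min(21, -50, -83, -8) = -83
f (Zane): max(-94, -83) = -83
M2 (Kira): min(32, -83) = -83
aa (Kira): min(-18, -42) = -42
ab (Kira): min(85, 45, 76, 25) = 25
g (Zane): max(-42, 25) = 25
ac (Kira): min(22, 32, 35) = 22
ad (Kira): min(-83, -78, 86) = -83
h (Zane): max(22, -83) = 22
M3 (Kira): min(25, 22) = 22
ae (Kira): min(35, -32) = -32
af (Kira): min(61, 93, 58) = 58
ag (Kira): min(-33, 81, 49) = -33
j (Zane): max(-32, 58, -33) = 58
ah (Kira): min(68, -49) = -49
aj (Kira): min(-84, -39) = -84
k (Zane): max(-49, -84) = -49
ak (Kira): min(76, -44) = -44
am (Kira): min(-46, 85, -11) = -46
an (Kira): min(-15, -13) = -15
m (Zane): max(-44, -46, -15) = -15
M4 (Kira): min(58, -49, -15) = -49
S0 (Zane): max(-53, -83, 22, -49) = 22
Zane at S0 wants the highest of {M1=-53, M2=-83, M3=22, M4=-49}, so chooses M3.

M3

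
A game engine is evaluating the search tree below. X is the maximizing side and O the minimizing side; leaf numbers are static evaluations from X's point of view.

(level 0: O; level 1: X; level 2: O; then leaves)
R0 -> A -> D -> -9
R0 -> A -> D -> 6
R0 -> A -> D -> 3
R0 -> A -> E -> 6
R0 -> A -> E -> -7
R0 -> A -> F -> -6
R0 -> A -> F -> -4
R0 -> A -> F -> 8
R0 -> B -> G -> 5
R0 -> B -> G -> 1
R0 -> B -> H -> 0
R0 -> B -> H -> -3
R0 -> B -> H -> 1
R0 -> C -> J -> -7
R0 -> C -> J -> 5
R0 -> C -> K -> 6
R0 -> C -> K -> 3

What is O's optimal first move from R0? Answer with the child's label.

A

D (O): min(-9, 6, 3) = -9
E (O): min(6, -7) = -7
F (O): min(-6, -4, 8) = -6
A (X): max(-9, -7, -6) = -6
G (O): min(5, 1) = 1
H (O): min(0, -3, 1) = -3
B (X): max(1, -3) = 1
J (O): min(-7, 5) = -7
K (O): min(6, 3) = 3
C (X): max(-7, 3) = 3
R0 (O): min(-6, 1, 3) = -6
O at R0 wants the lowest of {A=-6, B=1, C=3}, so chooses A.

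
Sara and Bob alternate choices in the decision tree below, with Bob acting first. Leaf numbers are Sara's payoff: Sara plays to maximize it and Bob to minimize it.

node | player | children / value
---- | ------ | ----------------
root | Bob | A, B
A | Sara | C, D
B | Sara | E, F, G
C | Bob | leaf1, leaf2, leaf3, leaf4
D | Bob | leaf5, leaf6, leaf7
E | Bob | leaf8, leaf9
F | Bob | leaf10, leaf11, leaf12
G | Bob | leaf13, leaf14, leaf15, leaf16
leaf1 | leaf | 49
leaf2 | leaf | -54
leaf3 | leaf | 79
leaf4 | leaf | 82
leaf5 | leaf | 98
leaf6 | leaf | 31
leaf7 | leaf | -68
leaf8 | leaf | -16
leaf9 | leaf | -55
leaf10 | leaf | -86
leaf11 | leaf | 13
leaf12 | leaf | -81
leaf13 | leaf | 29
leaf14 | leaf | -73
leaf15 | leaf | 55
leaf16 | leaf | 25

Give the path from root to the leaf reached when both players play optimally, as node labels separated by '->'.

C (Bob): min(49, -54, 79, 82) = -54
D (Bob): min(98, 31, -68) = -68
A (Sara): max(-54, -68) = -54
E (Bob): min(-16, -55) = -55
F (Bob): min(-86, 13, -81) = -86
G (Bob): min(29, -73, 55, 25) = -73
B (Sara): max(-55, -86, -73) = -55
root (Bob): min(-54, -55) = -55
At root, Bob picks B (lowest: -55).
At B, Sara picks E (highest: -55).
At E, Bob picks leaf9 (lowest: -55).
Terminal value -55.

root -> B -> E -> leaf9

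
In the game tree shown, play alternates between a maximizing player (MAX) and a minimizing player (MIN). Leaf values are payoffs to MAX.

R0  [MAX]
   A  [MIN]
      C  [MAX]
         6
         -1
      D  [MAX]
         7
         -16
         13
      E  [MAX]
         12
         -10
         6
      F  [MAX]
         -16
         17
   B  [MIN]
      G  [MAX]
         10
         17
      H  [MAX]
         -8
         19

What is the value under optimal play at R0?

C (MAX): max(6, -1) = 6
D (MAX): max(7, -16, 13) = 13
E (MAX): max(12, -10, 6) = 12
F (MAX): max(-16, 17) = 17
A (MIN): min(6, 13, 12, 17) = 6
G (MAX): max(10, 17) = 17
H (MAX): max(-8, 19) = 19
B (MIN): min(17, 19) = 17
R0 (MAX): max(6, 17) = 17

17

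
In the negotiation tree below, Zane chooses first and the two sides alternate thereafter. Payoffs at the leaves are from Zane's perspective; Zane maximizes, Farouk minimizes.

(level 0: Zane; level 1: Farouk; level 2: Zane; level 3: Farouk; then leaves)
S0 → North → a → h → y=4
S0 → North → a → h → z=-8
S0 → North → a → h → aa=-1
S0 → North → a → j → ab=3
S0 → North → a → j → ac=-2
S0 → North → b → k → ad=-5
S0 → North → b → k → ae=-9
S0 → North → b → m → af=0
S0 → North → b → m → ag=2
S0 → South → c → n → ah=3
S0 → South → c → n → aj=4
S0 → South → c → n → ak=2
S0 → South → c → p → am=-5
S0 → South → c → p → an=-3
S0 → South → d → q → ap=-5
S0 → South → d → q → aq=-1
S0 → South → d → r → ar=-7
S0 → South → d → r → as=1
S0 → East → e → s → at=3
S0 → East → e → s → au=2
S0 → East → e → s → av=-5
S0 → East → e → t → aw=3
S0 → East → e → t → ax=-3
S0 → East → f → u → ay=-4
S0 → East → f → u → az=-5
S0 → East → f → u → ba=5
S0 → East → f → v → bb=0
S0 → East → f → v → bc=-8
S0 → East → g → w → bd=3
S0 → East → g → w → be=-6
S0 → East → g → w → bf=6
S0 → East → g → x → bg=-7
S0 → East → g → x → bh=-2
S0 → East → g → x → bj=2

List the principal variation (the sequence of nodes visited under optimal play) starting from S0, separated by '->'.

h (Farouk): min(4, -8, -1) = -8
j (Farouk): min(3, -2) = -2
a (Zane): max(-8, -2) = -2
k (Farouk): min(-5, -9) = -9
m (Farouk): min(0, 2) = 0
b (Zane): max(-9, 0) = 0
North (Farouk): min(-2, 0) = -2
n (Farouk): min(3, 4, 2) = 2
p (Farouk): min(-5, -3) = -5
c (Zane): max(2, -5) = 2
q (Farouk): min(-5, -1) = -5
r (Farouk): min(-7, 1) = -7
d (Zane): max(-5, -7) = -5
South (Farouk): min(2, -5) = -5
s (Farouk): min(3, 2, -5) = -5
t (Farouk): min(3, -3) = -3
e (Zane): max(-5, -3) = -3
u (Farouk): min(-4, -5, 5) = -5
v (Farouk): min(0, -8) = -8
f (Zane): max(-5, -8) = -5
w (Farouk): min(3, -6, 6) = -6
x (Farouk): min(-7, -2, 2) = -7
g (Zane): max(-6, -7) = -6
East (Farouk): min(-3, -5, -6) = -6
S0 (Zane): max(-2, -5, -6) = -2
At S0, Zane picks North (highest: -2).
At North, Farouk picks a (lowest: -2).
At a, Zane picks j (highest: -2).
At j, Farouk picks ac (lowest: -2).
Terminal value -2.

S0 -> North -> a -> j -> ac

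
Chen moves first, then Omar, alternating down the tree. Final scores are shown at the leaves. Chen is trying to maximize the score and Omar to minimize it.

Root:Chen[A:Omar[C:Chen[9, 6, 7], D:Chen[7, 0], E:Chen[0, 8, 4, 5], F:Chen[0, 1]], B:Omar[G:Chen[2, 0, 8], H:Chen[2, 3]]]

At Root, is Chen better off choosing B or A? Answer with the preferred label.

G (Chen): max(2, 0, 8) = 8
H (Chen): max(2, 3) = 3
B (Omar): min(8, 3) = 3
C (Chen): max(9, 6, 7) = 9
D (Chen): max(7, 0) = 7
E (Chen): max(0, 8, 4, 5) = 8
F (Chen): max(0, 1) = 1
A (Omar): min(9, 7, 8, 1) = 1
Chen prefers the higher value; B=3, A=1. B is better since 3 > 1.

B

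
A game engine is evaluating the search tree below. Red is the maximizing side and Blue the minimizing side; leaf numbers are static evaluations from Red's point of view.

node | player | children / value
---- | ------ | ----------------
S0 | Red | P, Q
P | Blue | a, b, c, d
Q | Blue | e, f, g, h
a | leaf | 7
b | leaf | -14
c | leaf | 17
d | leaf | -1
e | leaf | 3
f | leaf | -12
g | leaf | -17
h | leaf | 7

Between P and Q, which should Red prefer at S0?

P (Blue): min(7, -14, 17, -1) = -14
Q (Blue): min(3, -12, -17, 7) = -17
Red prefers the higher value; P=-14, Q=-17. P is better since -14 > -17.

P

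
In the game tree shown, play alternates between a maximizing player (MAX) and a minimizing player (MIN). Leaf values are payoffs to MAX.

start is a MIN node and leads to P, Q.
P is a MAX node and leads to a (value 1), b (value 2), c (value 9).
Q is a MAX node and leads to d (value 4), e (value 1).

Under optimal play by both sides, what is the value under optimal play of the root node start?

P (MAX): max(1, 2, 9) = 9
Q (MAX): max(4, 1) = 4
start (MIN): min(9, 4) = 4

4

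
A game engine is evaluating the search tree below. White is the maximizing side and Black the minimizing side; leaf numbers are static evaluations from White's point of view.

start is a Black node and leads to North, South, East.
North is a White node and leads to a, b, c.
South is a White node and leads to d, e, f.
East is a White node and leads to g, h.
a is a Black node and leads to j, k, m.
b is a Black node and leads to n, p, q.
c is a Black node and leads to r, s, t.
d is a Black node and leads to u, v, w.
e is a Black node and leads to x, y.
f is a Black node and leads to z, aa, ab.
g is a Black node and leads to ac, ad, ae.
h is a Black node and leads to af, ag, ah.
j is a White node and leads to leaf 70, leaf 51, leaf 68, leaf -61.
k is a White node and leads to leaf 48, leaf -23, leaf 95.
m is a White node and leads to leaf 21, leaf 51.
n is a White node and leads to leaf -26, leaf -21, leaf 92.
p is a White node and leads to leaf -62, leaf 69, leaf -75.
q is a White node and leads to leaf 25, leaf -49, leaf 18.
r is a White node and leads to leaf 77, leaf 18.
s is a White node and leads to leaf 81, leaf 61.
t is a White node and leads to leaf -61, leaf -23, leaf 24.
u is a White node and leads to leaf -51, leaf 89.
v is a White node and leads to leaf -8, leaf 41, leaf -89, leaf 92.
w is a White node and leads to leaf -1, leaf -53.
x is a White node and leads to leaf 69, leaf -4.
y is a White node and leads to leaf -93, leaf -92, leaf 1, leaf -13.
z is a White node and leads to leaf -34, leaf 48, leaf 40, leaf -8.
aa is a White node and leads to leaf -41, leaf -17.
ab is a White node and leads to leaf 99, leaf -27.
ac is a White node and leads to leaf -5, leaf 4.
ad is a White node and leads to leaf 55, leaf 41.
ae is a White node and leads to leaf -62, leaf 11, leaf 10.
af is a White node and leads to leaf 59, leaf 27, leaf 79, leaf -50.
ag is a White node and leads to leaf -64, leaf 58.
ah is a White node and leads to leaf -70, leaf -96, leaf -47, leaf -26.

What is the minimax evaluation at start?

j (White): max(70, 51, 68, -61) = 70
k (White): max(48, -23, 95) = 95
m (White): max(21, 51) = 51
a (Black): min(70, 95, 51) = 51
n (White): max(-26, -21, 92) = 92
p (White): max(-62, 69, -75) = 69
q (White): max(25, -49, 18) = 25
b (Black): min(92, 69, 25) = 25
r (White): max(77, 18) = 77
s (White): max(81, 61) = 81
t (White): max(-61, -23, 24) = 24
c (Black): min(77, 81, 24) = 24
North (White): max(51, 25, 24) = 51
u (White): max(-51, 89) = 89
v (White): max(-8, 41, -89, 92) = 92
w (White): max(-1, -53) = -1
d (Black): min(89, 92, -1) = -1
x (White): max(69, -4) = 69
y (White): max(-93, -92, 1, -13) = 1
e (Black): min(69, 1) = 1
z (White): max(-34, 48, 40, -8) = 48
aa (White): max(-41, -17) = -17
ab (White): max(99, -27) = 99
f (Black): min(48, -17, 99) = -17
South (White): max(-1, 1, -17) = 1
ac (White): max(-5, 4) = 4
ad (White): max(55, 41) = 55
ae (White): max(-62, 11, 10) = 11
g (Black): min(4, 55, 11) = 4
af (White): max(59, 27, 79, -50) = 79
ag (White): max(-64, 58) = 58
ah (White): max(-70, -96, -47, -26) = -26
h (Black): min(79, 58, -26) = -26
East (White): max(4, -26) = 4
start (Black): min(51, 1, 4) = 1

1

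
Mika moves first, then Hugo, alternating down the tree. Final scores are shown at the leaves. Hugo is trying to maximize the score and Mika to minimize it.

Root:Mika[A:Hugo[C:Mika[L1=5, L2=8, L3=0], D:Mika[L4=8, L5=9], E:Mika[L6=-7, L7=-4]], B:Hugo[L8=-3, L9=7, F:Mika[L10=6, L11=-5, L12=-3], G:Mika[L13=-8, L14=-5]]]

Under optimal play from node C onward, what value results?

C (Mika): min(5, 8, 0) = 0

0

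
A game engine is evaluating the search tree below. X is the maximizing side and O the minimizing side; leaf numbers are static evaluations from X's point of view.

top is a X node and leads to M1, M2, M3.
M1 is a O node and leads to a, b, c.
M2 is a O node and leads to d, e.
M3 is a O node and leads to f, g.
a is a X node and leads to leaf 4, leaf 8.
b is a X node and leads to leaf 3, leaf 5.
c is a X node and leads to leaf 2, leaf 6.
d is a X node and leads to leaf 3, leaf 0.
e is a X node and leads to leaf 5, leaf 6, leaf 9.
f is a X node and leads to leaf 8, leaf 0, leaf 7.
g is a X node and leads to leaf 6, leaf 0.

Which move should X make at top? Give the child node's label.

a (X): max(4, 8) = 8
b (X): max(3, 5) = 5
c (X): max(2, 6) = 6
M1 (O): min(8, 5, 6) = 5
d (X): max(3, 0) = 3
e (X): max(5, 6, 9) = 9
M2 (O): min(3, 9) = 3
f (X): max(8, 0, 7) = 8
g (X): max(6, 0) = 6
M3 (O): min(8, 6) = 6
top (X): max(5, 3, 6) = 6
X at top wants the highest of {M1=5, M2=3, M3=6}, so chooses M3.

M3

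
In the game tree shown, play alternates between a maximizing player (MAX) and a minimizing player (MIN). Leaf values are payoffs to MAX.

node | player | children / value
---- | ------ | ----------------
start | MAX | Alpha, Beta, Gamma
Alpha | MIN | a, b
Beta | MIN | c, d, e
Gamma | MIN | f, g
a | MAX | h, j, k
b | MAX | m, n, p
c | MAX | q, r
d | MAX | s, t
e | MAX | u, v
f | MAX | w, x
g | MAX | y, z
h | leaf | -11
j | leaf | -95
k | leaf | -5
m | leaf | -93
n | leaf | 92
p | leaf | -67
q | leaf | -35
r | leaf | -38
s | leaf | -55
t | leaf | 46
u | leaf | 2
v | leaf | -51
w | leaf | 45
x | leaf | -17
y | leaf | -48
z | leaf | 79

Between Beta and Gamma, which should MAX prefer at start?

c (MAX): max(-35, -38) = -35
d (MAX): max(-55, 46) = 46
e (MAX): max(2, -51) = 2
Beta (MIN): min(-35, 46, 2) = -35
f (MAX): max(45, -17) = 45
g (MAX): max(-48, 79) = 79
Gamma (MIN): min(45, 79) = 45
MAX prefers the higher value; Beta=-35, Gamma=45. Gamma is better since 45 > -35.

Gamma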